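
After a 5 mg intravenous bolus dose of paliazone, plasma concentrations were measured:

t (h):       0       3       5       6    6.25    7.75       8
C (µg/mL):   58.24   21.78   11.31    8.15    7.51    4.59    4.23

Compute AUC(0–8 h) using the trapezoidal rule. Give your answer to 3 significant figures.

AUC = 175 µg/mL·h

Trapezoidal AUC_0→8:
  [0→3]: (58.24+21.78)/2 × 3 = 120.03
  [3→5]: (21.78+11.31)/2 × 2 = 33.09
  [5→6]: (11.31+8.15)/2 × 1 = 9.73
  [6→6.25]: (8.15+7.51)/2 × 0.25 = 1.9575
  [6.25→7.75]: (7.51+4.59)/2 × 1.5 = 9.075
  [7.75→8]: (4.59+4.23)/2 × 0.25 = 1.1025
  Sum = 174.985 µg/mL·h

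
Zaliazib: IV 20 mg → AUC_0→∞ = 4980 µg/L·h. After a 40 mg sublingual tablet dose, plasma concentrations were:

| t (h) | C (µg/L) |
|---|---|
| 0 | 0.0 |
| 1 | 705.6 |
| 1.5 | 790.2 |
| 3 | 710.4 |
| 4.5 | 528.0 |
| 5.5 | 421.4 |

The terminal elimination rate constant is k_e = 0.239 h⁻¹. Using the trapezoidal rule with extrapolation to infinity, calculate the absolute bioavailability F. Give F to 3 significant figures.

F = 0.504

Trapezoidal AUC_0→5.5 (sublingual tablet):
  [0→1]: (0.0+705.6)/2 × 1 = 352.8
  [1→1.5]: (705.6+790.2)/2 × 0.5 = 373.95
  [1.5→3]: (790.2+710.4)/2 × 1.5 = 1125.45
  [3→4.5]: (710.4+528.0)/2 × 1.5 = 928.8
  [4.5→5.5]: (528.0+421.4)/2 × 1 = 474.7
  Sum = 3255.7 µg/L·h
Tail: C_last/k_e = 421.4/0.239 = 1763.180
AUC_0→∞ (sublingual tablet) = 3255.7 + 1763.180 = 5018.88 µg/L·h
F = (AUC_ev/D_ev)/(AUC_iv/D_iv) = (5018.88/40)/(4980/20) = 125.472/249 = 0.5039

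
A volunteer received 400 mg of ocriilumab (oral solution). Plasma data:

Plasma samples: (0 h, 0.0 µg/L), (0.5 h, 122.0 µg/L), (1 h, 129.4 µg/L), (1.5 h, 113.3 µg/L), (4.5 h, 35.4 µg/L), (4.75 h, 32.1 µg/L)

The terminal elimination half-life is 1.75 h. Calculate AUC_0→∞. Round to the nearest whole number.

Trapezoidal AUC_0→4.75:
  [0→0.5]: (0.0+122.0)/2 × 0.5 = 30.5
  [0.5→1]: (122.0+129.4)/2 × 0.5 = 62.85
  [1→1.5]: (129.4+113.3)/2 × 0.5 = 60.675
  [1.5→4.5]: (113.3+35.4)/2 × 3 = 223.05
  [4.5→4.75]: (35.4+32.1)/2 × 0.25 = 8.4375
  Sum = 385.5125 µg/L·h
k_e = ln2 / t½ = 0.693147 / 1.75 = 0.3961 h^-1
Extrapolated tail: C_last / k_e = 32.1 / 0.3961 = 81.040
AUC_0→∞ = 385.5125 + 81.040 = 466.5525 µg/L·h

AUC = 467 µg/L·h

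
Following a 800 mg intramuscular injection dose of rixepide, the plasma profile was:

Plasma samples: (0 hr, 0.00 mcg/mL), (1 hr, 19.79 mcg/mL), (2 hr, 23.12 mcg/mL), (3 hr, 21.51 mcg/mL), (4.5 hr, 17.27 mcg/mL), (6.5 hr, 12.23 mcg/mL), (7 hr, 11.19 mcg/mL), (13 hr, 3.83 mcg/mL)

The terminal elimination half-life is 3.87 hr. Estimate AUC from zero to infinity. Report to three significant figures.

Trapezoidal AUC_0→13:
  [0→1]: (0.00+19.79)/2 × 1 = 9.895
  [1→2]: (19.79+23.12)/2 × 1 = 21.455
  [2→3]: (23.12+21.51)/2 × 1 = 22.315
  [3→4.5]: (21.51+17.27)/2 × 1.5 = 29.085
  [4.5→6.5]: (17.27+12.23)/2 × 2 = 29.5
  [6.5→7]: (12.23+11.19)/2 × 0.5 = 5.855
  [7→13]: (11.19+3.83)/2 × 6 = 45.06
  Sum = 163.165 mcg/mL·hr
k_e = ln2 / t½ = 0.693147 / 3.87 = 0.1791 hr^-1
Extrapolated tail: C_last / k_e = 3.83 / 0.1791 = 21.385
AUC_0→∞ = 163.165 + 21.385 = 184.55 mcg/mL·hr

AUC = 185 mcg/mL·hr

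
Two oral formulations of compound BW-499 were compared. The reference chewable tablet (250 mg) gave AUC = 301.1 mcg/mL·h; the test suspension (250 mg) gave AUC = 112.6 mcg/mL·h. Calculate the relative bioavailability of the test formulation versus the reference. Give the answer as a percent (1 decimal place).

F_rel = 37.4%

F_rel = (AUC_test/D_test) / (AUC_ref/D_ref)
      = (112.6/250) / (301.1/250)
      = 0.4504 / 1.2044 = 0.3740 = 37.40%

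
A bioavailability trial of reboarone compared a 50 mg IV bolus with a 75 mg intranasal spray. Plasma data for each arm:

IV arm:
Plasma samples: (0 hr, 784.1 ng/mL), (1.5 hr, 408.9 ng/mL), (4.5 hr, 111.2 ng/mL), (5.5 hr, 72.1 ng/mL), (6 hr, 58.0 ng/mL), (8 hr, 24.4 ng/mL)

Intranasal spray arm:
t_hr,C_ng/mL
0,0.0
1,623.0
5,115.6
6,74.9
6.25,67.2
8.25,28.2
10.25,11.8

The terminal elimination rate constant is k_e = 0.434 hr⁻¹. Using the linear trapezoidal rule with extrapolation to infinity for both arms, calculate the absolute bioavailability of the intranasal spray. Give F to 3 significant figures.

Trapezoidal AUC_0→8 (IV):
  [0→1.5]: (784.1+408.9)/2 × 1.5 = 894.75
  [1.5→4.5]: (408.9+111.2)/2 × 3 = 780.15
  [4.5→5.5]: (111.2+72.1)/2 × 1 = 91.65
  [5.5→6]: (72.1+58.0)/2 × 0.5 = 32.525
  [6→8]: (58.0+24.4)/2 × 2 = 82.4
  Sum = 1881.475 ng/mL·hr
IV tail: 24.4/0.434 = 56.221; AUC_iv,0→∞ = 1881.475 + 56.221 = 1937.696 ng/mL·hr
Trapezoidal AUC_0→10.25 (intranasal spray):
  [0→1]: (0.0+623.0)/2 × 1 = 311.5
  [1→5]: (623.0+115.6)/2 × 4 = 1477.2
  [5→6]: (115.6+74.9)/2 × 1 = 95.25
  [6→6.25]: (74.9+67.2)/2 × 0.25 = 17.7625
  [6.25→8.25]: (67.2+28.2)/2 × 2 = 95.4
  [8.25→10.25]: (28.2+11.8)/2 × 2 = 40.0
  Sum = 2037.1125 ng/mL·hr
intranasal spray tail: 11.8/0.434 = 27.189; AUC_ev,0→∞ = 2037.1125 + 27.189 = 2064.3015 ng/mL·hr
F = (AUC_ev/D_ev)/(AUC_iv/D_iv) = (2064.3015/75)/(1937.696/50) = 27.52402/38.75392 = 0.7102

F = 0.710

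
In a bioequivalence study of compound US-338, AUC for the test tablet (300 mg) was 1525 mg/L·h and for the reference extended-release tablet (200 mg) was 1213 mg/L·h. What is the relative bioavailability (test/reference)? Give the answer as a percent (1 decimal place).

F_rel = 83.8%

F_rel = (AUC_test/D_test) / (AUC_ref/D_ref)
      = (1525/300) / (1213/200)
      = 5.08333 / 6.065 = 0.8381 = 83.81%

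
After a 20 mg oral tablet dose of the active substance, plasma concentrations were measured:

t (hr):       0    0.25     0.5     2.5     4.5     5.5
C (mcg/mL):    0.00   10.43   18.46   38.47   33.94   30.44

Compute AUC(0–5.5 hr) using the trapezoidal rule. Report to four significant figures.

AUC = 166.4 mcg/mL·hr

Trapezoidal AUC_0→5.5:
  [0→0.25]: (0.00+10.43)/2 × 0.25 = 1.30375
  [0.25→0.5]: (10.43+18.46)/2 × 0.25 = 3.61125
  [0.5→2.5]: (18.46+38.47)/2 × 2 = 56.93
  [2.5→4.5]: (38.47+33.94)/2 × 2 = 72.41
  [4.5→5.5]: (33.94+30.44)/2 × 1 = 32.19
  Sum = 166.445 mcg/mL·hr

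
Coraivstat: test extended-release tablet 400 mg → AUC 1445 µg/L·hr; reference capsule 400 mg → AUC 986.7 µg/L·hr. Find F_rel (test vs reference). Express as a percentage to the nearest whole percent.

F_rel = 146%

F_rel = (AUC_test/D_test) / (AUC_ref/D_ref)
      = (1445/400) / (986.7/400)
      = 3.6125 / 2.46675 = 1.4645 = 146.45%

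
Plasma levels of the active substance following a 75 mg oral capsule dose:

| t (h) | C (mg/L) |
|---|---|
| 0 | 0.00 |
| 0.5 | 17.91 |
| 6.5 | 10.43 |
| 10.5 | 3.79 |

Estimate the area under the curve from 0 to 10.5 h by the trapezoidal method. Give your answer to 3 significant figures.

Trapezoidal AUC_0→10.5:
  [0→0.5]: (0.00+17.91)/2 × 0.5 = 4.4775
  [0.5→6.5]: (17.91+10.43)/2 × 6 = 85.02
  [6.5→10.5]: (10.43+3.79)/2 × 4 = 28.44
  Sum = 117.9375 mg/L·h

AUC = 118 mg/L·h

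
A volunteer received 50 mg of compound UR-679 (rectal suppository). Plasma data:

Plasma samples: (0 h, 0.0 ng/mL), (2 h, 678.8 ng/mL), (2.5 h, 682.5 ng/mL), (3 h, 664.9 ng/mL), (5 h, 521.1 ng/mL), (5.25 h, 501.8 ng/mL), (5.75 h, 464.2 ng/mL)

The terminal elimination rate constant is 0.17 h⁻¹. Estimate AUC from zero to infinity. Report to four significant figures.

AUC = 5642 ng/mL·h

Trapezoidal AUC_0→5.75:
  [0→2]: (0.0+678.8)/2 × 2 = 678.8
  [2→2.5]: (678.8+682.5)/2 × 0.5 = 340.325
  [2.5→3]: (682.5+664.9)/2 × 0.5 = 336.85
  [3→5]: (664.9+521.1)/2 × 2 = 1186.0
  [5→5.25]: (521.1+501.8)/2 × 0.25 = 127.8625
  [5.25→5.75]: (501.8+464.2)/2 × 0.5 = 241.5
  Sum = 2911.3375 ng/mL·h
Extrapolated tail: C_last / k_e = 464.2 / 0.17 = 2730.588
AUC_0→∞ = 2911.3375 + 2730.588 = 5641.9255 ng/mL·h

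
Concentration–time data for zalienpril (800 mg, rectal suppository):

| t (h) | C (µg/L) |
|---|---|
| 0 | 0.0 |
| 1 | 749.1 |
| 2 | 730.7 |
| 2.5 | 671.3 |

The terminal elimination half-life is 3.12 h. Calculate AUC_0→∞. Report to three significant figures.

AUC = 4490 µg/L·h

Trapezoidal AUC_0→2.5:
  [0→1]: (0.0+749.1)/2 × 1 = 374.55
  [1→2]: (749.1+730.7)/2 × 1 = 739.9
  [2→2.5]: (730.7+671.3)/2 × 0.5 = 350.5
  Sum = 1464.95 µg/L·h
k_e = ln2 / t½ = 0.693147 / 3.12 = 0.2222 h^-1
Extrapolated tail: C_last / k_e = 671.3 / 0.2222 = 3021.152
AUC_0→∞ = 1464.95 + 3021.152 = 4486.102 µg/L·h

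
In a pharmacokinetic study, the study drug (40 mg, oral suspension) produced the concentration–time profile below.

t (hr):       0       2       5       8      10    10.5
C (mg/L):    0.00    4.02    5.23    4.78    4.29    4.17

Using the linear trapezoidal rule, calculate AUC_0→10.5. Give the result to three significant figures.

Trapezoidal AUC_0→10.5:
  [0→2]: (0.00+4.02)/2 × 2 = 4.02
  [2→5]: (4.02+5.23)/2 × 3 = 13.875
  [5→8]: (5.23+4.78)/2 × 3 = 15.015
  [8→10]: (4.78+4.29)/2 × 2 = 9.07
  [10→10.5]: (4.29+4.17)/2 × 0.5 = 2.115
  Sum = 44.095 mg/L·hr

AUC = 44.1 mg/L·hr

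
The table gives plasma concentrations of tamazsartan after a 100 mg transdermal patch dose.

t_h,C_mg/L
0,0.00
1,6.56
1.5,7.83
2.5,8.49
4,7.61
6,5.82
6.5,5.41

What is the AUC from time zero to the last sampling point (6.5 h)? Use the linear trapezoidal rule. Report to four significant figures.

AUC = 43.35 mg/L·h

Trapezoidal AUC_0→6.5:
  [0→1]: (0.00+6.56)/2 × 1 = 3.28
  [1→1.5]: (6.56+7.83)/2 × 0.5 = 3.5975
  [1.5→2.5]: (7.83+8.49)/2 × 1 = 8.16
  [2.5→4]: (8.49+7.61)/2 × 1.5 = 12.075
  [4→6]: (7.61+5.82)/2 × 2 = 13.43
  [6→6.5]: (5.82+5.41)/2 × 0.5 = 2.8075
  Sum = 43.35 mg/L·h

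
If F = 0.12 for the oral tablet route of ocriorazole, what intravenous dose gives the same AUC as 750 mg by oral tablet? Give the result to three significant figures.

Systemic exposure from an extravascular dose = F × D_ev, so the equivalent IV dose is F × D_ev.
D_iv = F × D_ev = 0.12 × 750 = 90 mg

D_iv = 90.0 mg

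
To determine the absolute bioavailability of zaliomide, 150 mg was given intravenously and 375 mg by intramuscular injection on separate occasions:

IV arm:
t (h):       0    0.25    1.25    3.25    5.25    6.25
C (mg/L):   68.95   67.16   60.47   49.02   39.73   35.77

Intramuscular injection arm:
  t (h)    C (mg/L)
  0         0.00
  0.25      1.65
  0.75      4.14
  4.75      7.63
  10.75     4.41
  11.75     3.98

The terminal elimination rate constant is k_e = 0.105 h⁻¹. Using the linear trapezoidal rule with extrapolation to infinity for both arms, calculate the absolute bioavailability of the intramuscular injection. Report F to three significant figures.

F = 0.0629

Trapezoidal AUC_0→6.25 (IV):
  [0→0.25]: (68.95+67.16)/2 × 0.25 = 17.01375
  [0.25→1.25]: (67.16+60.47)/2 × 1 = 63.815
  [1.25→3.25]: (60.47+49.02)/2 × 2 = 109.49
  [3.25→5.25]: (49.02+39.73)/2 × 2 = 88.75
  [5.25→6.25]: (39.73+35.77)/2 × 1 = 37.75
  Sum = 316.81875 mg/L·h
IV tail: 35.77/0.105 = 340.667; AUC_iv,0→∞ = 316.81875 + 340.667 = 657.48575 mg/L·h
Trapezoidal AUC_0→11.75 (intramuscular injection):
  [0→0.25]: (0.00+1.65)/2 × 0.25 = 0.20625
  [0.25→0.75]: (1.65+4.14)/2 × 0.5 = 1.4475
  [0.75→4.75]: (4.14+7.63)/2 × 4 = 23.54
  [4.75→10.75]: (7.63+4.41)/2 × 6 = 36.12
  [10.75→11.75]: (4.41+3.98)/2 × 1 = 4.195
  Sum = 65.50875 mg/L·h
intramuscular injection tail: 3.98/0.105 = 37.905; AUC_ev,0→∞ = 65.50875 + 37.905 = 103.41375 mg/L·h
F = (AUC_ev/D_ev)/(AUC_iv/D_iv) = (103.41375/375)/(657.48575/150) = 0.27577/4.38324 = 0.0629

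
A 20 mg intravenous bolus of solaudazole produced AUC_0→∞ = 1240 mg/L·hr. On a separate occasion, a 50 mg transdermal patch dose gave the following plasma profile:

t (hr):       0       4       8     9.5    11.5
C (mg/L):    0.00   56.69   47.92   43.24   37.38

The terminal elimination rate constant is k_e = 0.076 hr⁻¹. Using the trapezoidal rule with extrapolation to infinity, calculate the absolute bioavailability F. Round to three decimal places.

Trapezoidal AUC_0→11.5 (transdermal patch):
  [0→4]: (0.00+56.69)/2 × 4 = 113.38
  [4→8]: (56.69+47.92)/2 × 4 = 209.22
  [8→9.5]: (47.92+43.24)/2 × 1.5 = 68.37
  [9.5→11.5]: (43.24+37.38)/2 × 2 = 80.62
  Sum = 471.59 mg/L·hr
Tail: C_last/k_e = 37.38/0.076 = 491.842
AUC_0→∞ (transdermal patch) = 471.59 + 491.842 = 963.432 mg/L·hr
F = (AUC_ev/D_ev)/(AUC_iv/D_iv) = (963.432/50)/(1240/20) = 19.26864/62 = 0.3108

F = 0.311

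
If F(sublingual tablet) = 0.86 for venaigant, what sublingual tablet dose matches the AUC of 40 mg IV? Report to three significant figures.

For equal systemic exposure: F × D_ev = D_iv
D_ev = D_iv / F = 40 / 0.86 = 46.5116 mg

D_sublingual = 46.5 mg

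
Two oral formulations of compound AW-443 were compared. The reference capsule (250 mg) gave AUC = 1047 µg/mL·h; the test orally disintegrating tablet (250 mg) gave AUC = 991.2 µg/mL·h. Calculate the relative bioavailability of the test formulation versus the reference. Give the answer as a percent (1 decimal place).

F_rel = 94.7%

F_rel = (AUC_test/D_test) / (AUC_ref/D_ref)
      = (991.2/250) / (1047/250)
      = 3.9648 / 4.188 = 0.9467 = 94.67%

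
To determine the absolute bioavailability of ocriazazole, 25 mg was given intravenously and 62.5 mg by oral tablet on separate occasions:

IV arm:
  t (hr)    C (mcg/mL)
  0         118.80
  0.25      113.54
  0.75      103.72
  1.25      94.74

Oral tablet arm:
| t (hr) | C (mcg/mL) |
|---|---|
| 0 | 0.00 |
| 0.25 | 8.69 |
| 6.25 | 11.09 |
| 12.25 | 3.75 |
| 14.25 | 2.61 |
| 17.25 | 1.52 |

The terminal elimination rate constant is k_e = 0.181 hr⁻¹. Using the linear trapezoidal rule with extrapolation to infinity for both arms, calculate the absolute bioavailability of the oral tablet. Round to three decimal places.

Trapezoidal AUC_0→1.25 (IV):
  [0→0.25]: (118.80+113.54)/2 × 0.25 = 29.0425
  [0.25→0.75]: (113.54+103.72)/2 × 0.5 = 54.315
  [0.75→1.25]: (103.72+94.74)/2 × 0.5 = 49.615
  Sum = 132.9725 mcg/mL·hr
IV tail: 94.74/0.181 = 523.425; AUC_iv,0→∞ = 132.9725 + 523.425 = 656.3975 mcg/mL·hr
Trapezoidal AUC_0→17.25 (oral tablet):
  [0→0.25]: (0.00+8.69)/2 × 0.25 = 1.08625
  [0.25→6.25]: (8.69+11.09)/2 × 6 = 59.34
  [6.25→12.25]: (11.09+3.75)/2 × 6 = 44.52
  [12.25→14.25]: (3.75+2.61)/2 × 2 = 6.36
  [14.25→17.25]: (2.61+1.52)/2 × 3 = 6.195
  Sum = 117.50125 mcg/mL·hr
oral tablet tail: 1.52/0.181 = 8.398; AUC_ev,0→∞ = 117.50125 + 8.398 = 125.89925 mcg/mL·hr
F = (AUC_ev/D_ev)/(AUC_iv/D_iv) = (125.89925/62.5)/(656.3975/25) = 2.014388/26.2559 = 0.0767

F = 0.077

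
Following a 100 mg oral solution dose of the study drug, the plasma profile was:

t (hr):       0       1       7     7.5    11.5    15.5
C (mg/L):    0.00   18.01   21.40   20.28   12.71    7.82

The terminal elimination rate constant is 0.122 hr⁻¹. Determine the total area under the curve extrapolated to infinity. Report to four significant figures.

AUC = 308.8 mg/L·hr

Trapezoidal AUC_0→15.5:
  [0→1]: (0.00+18.01)/2 × 1 = 9.005
  [1→7]: (18.01+21.40)/2 × 6 = 118.23
  [7→7.5]: (21.40+20.28)/2 × 0.5 = 10.42
  [7.5→11.5]: (20.28+12.71)/2 × 4 = 65.98
  [11.5→15.5]: (12.71+7.82)/2 × 4 = 41.06
  Sum = 244.695 mg/L·hr
Extrapolated tail: C_last / k_e = 7.82 / 0.122 = 64.098
AUC_0→∞ = 244.695 + 64.098 = 308.793 mg/L·hr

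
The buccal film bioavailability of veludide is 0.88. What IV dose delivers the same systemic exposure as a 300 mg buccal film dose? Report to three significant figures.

Systemic exposure from an extravascular dose = F × D_ev, so the equivalent IV dose is F × D_ev.
D_iv = F × D_ev = 0.88 × 300 = 264 mg

D_iv = 264 mg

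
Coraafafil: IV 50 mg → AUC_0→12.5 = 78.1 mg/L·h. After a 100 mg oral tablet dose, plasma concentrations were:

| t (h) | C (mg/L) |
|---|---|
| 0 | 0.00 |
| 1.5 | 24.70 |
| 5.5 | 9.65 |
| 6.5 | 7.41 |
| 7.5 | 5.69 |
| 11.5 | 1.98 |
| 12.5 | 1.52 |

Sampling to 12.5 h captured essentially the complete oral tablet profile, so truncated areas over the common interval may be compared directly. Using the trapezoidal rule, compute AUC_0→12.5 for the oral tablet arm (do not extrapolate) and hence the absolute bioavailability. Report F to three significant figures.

Trapezoidal AUC_0→12.5 (oral tablet):
  [0→1.5]: (0.00+24.70)/2 × 1.5 = 18.525
  [1.5→5.5]: (24.70+9.65)/2 × 4 = 68.7
  [5.5→6.5]: (9.65+7.41)/2 × 1 = 8.53
  [6.5→7.5]: (7.41+5.69)/2 × 1 = 6.55
  [7.5→11.5]: (5.69+1.98)/2 × 4 = 15.34
  [11.5→12.5]: (1.98+1.52)/2 × 1 = 1.75
  Sum = 119.395 mg/L·h
F = (AUC_ev/D_ev)/(AUC_iv/D_iv) = (119.395/100)/(78.1/50) = 1.19395/1.562 = 0.7644

F = 0.764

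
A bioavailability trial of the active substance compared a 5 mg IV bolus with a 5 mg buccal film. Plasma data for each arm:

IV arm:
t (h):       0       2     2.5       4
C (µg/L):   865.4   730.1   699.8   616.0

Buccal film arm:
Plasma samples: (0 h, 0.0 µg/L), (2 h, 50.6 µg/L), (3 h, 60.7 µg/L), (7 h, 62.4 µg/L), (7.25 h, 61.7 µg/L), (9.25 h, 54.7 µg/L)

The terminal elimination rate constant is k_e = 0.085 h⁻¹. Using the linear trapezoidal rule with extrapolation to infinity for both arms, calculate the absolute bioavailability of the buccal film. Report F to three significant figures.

F = 0.111

Trapezoidal AUC_0→4 (IV):
  [0→2]: (865.4+730.1)/2 × 2 = 1595.5
  [2→2.5]: (730.1+699.8)/2 × 0.5 = 357.475
  [2.5→4]: (699.8+616.0)/2 × 1.5 = 986.85
  Sum = 2939.825 µg/L·h
IV tail: 616.0/0.085 = 7247.059; AUC_iv,0→∞ = 2939.825 + 7247.059 = 10186.884 µg/L·h
Trapezoidal AUC_0→9.25 (buccal film):
  [0→2]: (0.0+50.6)/2 × 2 = 50.6
  [2→3]: (50.6+60.7)/2 × 1 = 55.65
  [3→7]: (60.7+62.4)/2 × 4 = 246.2
  [7→7.25]: (62.4+61.7)/2 × 0.25 = 15.5125
  [7.25→9.25]: (61.7+54.7)/2 × 2 = 116.4
  Sum = 484.3625 µg/L·h
buccal film tail: 54.7/0.085 = 643.529; AUC_ev,0→∞ = 484.3625 + 643.529 = 1127.8915 µg/L·h
F = (AUC_ev/D_ev)/(AUC_iv/D_iv) = (1127.8915/5)/(10186.884/5) = 225.5783/2037.3768 = 0.1107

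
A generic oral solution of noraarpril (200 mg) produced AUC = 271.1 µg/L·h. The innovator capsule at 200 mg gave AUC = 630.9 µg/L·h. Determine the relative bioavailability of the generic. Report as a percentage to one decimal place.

F_rel = 43.0%

F_rel = (AUC_test/D_test) / (AUC_ref/D_ref)
      = (271.1/200) / (630.9/200)
      = 1.3555 / 3.1545 = 0.4297 = 42.97%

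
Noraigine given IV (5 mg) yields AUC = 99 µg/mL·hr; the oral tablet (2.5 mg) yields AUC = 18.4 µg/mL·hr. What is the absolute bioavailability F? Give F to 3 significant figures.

F = 0.372

F = (AUC_ev / D_ev) / (AUC_iv / D_iv)
  = (18.4/2.5) / (99/5)
  = 7.36 / 19.8 = 0.3717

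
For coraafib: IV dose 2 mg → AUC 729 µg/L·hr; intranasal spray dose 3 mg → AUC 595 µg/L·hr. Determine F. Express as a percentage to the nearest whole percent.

F = (AUC_ev / D_ev) / (AUC_iv / D_iv)
  = (595/3) / (729/2)
  = 198.333 / 364.5 = 0.5441
  = 54.41%

F = 54%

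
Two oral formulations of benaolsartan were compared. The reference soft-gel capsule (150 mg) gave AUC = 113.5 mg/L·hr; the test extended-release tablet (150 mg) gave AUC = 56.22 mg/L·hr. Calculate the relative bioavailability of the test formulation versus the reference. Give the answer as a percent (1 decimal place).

F_rel = (AUC_test/D_test) / (AUC_ref/D_ref)
      = (56.22/150) / (113.5/150)
      = 0.3748 / 0.756667 = 0.4953 = 49.53%

F_rel = 49.5%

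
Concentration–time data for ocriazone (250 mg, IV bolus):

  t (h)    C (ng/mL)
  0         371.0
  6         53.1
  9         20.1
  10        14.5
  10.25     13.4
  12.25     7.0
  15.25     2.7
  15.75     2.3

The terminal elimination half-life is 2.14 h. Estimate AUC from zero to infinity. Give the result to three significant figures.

AUC = 1450 ng/mL·h

Trapezoidal AUC_0→15.75:
  [0→6]: (371.0+53.1)/2 × 6 = 1272.3
  [6→9]: (53.1+20.1)/2 × 3 = 109.8
  [9→10]: (20.1+14.5)/2 × 1 = 17.3
  [10→10.25]: (14.5+13.4)/2 × 0.25 = 3.4875
  [10.25→12.25]: (13.4+7.0)/2 × 2 = 20.4
  [12.25→15.25]: (7.0+2.7)/2 × 3 = 14.55
  [15.25→15.75]: (2.7+2.3)/2 × 0.5 = 1.25
  Sum = 1439.0875 ng/mL·h
k_e = ln2 / t½ = 0.693147 / 2.14 = 0.3239 h^-1
Extrapolated tail: C_last / k_e = 2.3 / 0.3239 = 7.101
AUC_0→∞ = 1439.0875 + 7.101 = 1446.1885 ng/mL·h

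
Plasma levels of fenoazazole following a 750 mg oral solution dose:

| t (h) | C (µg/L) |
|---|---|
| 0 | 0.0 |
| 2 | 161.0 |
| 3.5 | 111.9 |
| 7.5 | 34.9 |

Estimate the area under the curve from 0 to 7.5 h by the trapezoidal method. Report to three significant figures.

AUC = 659 µg/L·h

Trapezoidal AUC_0→7.5:
  [0→2]: (0.0+161.0)/2 × 2 = 161.0
  [2→3.5]: (161.0+111.9)/2 × 1.5 = 204.675
  [3.5→7.5]: (111.9+34.9)/2 × 4 = 293.6
  Sum = 659.275 µg/L·h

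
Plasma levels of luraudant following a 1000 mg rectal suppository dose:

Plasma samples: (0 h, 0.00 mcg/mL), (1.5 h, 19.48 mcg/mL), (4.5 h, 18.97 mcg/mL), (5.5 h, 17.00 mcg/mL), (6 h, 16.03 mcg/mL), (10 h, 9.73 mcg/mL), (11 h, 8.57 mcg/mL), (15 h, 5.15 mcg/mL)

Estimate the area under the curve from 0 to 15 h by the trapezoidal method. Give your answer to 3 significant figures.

AUC = 187 mcg/mL·h

Trapezoidal AUC_0→15:
  [0→1.5]: (0.00+19.48)/2 × 1.5 = 14.61
  [1.5→4.5]: (19.48+18.97)/2 × 3 = 57.675
  [4.5→5.5]: (18.97+17.00)/2 × 1 = 17.985
  [5.5→6]: (17.00+16.03)/2 × 0.5 = 8.2575
  [6→10]: (16.03+9.73)/2 × 4 = 51.52
  [10→11]: (9.73+8.57)/2 × 1 = 9.15
  [11→15]: (8.57+5.15)/2 × 4 = 27.44
  Sum = 186.6375 mcg/mL·h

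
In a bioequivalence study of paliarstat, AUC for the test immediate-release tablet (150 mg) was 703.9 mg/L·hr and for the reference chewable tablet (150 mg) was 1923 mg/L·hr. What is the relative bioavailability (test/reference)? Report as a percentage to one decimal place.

F_rel = (AUC_test/D_test) / (AUC_ref/D_ref)
      = (703.9/150) / (1923/150)
      = 4.69267 / 12.82 = 0.3660 = 36.60%

F_rel = 36.6%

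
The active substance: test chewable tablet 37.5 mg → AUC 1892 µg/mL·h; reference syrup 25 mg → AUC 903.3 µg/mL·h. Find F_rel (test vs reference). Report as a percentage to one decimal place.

F_rel = 139.6%

F_rel = (AUC_test/D_test) / (AUC_ref/D_ref)
      = (1892/37.5) / (903.3/25)
      = 50.4533 / 36.132 = 1.3964 = 139.64%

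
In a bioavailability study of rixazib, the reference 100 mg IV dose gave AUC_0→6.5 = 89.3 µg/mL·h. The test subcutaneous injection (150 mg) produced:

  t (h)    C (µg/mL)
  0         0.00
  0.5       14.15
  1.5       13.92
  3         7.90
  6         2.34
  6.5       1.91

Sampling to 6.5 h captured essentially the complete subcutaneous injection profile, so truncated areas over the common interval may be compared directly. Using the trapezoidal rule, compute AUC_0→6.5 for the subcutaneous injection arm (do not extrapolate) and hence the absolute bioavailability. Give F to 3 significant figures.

F = 0.376

Trapezoidal AUC_0→6.5 (subcutaneous injection):
  [0→0.5]: (0.00+14.15)/2 × 0.5 = 3.5375
  [0.5→1.5]: (14.15+13.92)/2 × 1 = 14.035
  [1.5→3]: (13.92+7.90)/2 × 1.5 = 16.365
  [3→6]: (7.90+2.34)/2 × 3 = 15.36
  [6→6.5]: (2.34+1.91)/2 × 0.5 = 1.0625
  Sum = 50.36 µg/mL·h
F = (AUC_ev/D_ev)/(AUC_iv/D_iv) = (50.36/150)/(89.3/100) = 0.335733/0.893 = 0.3760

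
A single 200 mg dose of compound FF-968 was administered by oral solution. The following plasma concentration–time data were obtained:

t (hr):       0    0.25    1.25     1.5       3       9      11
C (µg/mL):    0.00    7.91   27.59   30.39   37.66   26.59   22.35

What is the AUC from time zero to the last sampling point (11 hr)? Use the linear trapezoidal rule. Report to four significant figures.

AUC = 318.7 µg/mL·hr

Trapezoidal AUC_0→11:
  [0→0.25]: (0.00+7.91)/2 × 0.25 = 0.98875
  [0.25→1.25]: (7.91+27.59)/2 × 1 = 17.75
  [1.25→1.5]: (27.59+30.39)/2 × 0.25 = 7.2475
  [1.5→3]: (30.39+37.66)/2 × 1.5 = 51.0375
  [3→9]: (37.66+26.59)/2 × 6 = 192.75
  [9→11]: (26.59+22.35)/2 × 2 = 48.94
  Sum = 318.71375 µg/mL·hr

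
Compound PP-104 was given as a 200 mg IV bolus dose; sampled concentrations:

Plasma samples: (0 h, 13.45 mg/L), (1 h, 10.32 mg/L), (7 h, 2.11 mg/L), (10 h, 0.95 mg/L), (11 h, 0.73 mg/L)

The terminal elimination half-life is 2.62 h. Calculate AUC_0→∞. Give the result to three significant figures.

AUC = 57.4 mg/L·h

Trapezoidal AUC_0→11:
  [0→1]: (13.45+10.32)/2 × 1 = 11.885
  [1→7]: (10.32+2.11)/2 × 6 = 37.29
  [7→10]: (2.11+0.95)/2 × 3 = 4.59
  [10→11]: (0.95+0.73)/2 × 1 = 0.84
  Sum = 54.605 mg/L·h
k_e = ln2 / t½ = 0.693147 / 2.62 = 0.2646 h^-1
Extrapolated tail: C_last / k_e = 0.73 / 0.2646 = 2.759
AUC_0→∞ = 54.605 + 2.759 = 57.364 mg/L·h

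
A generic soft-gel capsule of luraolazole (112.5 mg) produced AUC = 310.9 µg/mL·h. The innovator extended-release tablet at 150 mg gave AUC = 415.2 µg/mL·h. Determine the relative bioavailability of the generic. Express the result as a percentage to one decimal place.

F_rel = (AUC_test/D_test) / (AUC_ref/D_ref)
      = (310.9/112.5) / (415.2/150)
      = 2.76356 / 2.768 = 0.9984 = 99.84%

F_rel = 99.8%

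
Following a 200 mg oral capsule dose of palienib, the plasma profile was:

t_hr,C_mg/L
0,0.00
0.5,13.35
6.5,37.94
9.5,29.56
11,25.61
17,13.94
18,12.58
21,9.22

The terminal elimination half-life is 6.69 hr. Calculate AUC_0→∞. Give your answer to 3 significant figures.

AUC = 553 mg/L·hr

Trapezoidal AUC_0→21:
  [0→0.5]: (0.00+13.35)/2 × 0.5 = 3.3375
  [0.5→6.5]: (13.35+37.94)/2 × 6 = 153.87
  [6.5→9.5]: (37.94+29.56)/2 × 3 = 101.25
  [9.5→11]: (29.56+25.61)/2 × 1.5 = 41.3775
  [11→17]: (25.61+13.94)/2 × 6 = 118.65
  [17→18]: (13.94+12.58)/2 × 1 = 13.26
  [18→21]: (12.58+9.22)/2 × 3 = 32.7
  Sum = 464.445 mg/L·hr
k_e = ln2 / t½ = 0.693147 / 6.69 = 0.1036 hr^-1
Extrapolated tail: C_last / k_e = 9.22 / 0.1036 = 88.996
AUC_0→∞ = 464.445 + 88.996 = 553.441 mg/L·hr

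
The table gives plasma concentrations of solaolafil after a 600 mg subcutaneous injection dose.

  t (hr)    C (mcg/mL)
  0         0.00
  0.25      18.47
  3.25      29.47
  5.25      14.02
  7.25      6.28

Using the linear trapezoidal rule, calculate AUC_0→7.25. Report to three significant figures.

Trapezoidal AUC_0→7.25:
  [0→0.25]: (0.00+18.47)/2 × 0.25 = 2.30875
  [0.25→3.25]: (18.47+29.47)/2 × 3 = 71.91
  [3.25→5.25]: (29.47+14.02)/2 × 2 = 43.49
  [5.25→7.25]: (14.02+6.28)/2 × 2 = 20.3
  Sum = 138.00875 mcg/mL·hr

AUC = 138 mcg/mL·hr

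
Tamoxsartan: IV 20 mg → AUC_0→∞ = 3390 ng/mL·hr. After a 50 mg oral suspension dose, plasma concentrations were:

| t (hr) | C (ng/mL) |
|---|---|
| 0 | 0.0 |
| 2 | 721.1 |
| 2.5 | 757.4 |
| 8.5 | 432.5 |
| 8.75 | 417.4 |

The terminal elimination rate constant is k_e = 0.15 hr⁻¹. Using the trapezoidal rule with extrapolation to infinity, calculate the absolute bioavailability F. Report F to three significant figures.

Trapezoidal AUC_0→8.75 (oral suspension):
  [0→2]: (0.0+721.1)/2 × 2 = 721.1
  [2→2.5]: (721.1+757.4)/2 × 0.5 = 369.625
  [2.5→8.5]: (757.4+432.5)/2 × 6 = 3569.7
  [8.5→8.75]: (432.5+417.4)/2 × 0.25 = 106.2375
  Sum = 4766.6625 ng/mL·hr
Tail: C_last/k_e = 417.4/0.15 = 2782.667
AUC_0→∞ (oral suspension) = 4766.6625 + 2782.667 = 7549.3295 ng/mL·hr
F = (AUC_ev/D_ev)/(AUC_iv/D_iv) = (7549.3295/50)/(3390/20) = 150.98659/169.5 = 0.8908

F = 0.891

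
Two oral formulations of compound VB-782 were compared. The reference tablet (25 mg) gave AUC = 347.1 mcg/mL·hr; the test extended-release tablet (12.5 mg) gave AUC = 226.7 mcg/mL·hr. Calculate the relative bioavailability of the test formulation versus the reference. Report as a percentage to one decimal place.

F_rel = (AUC_test/D_test) / (AUC_ref/D_ref)
      = (226.7/12.5) / (347.1/25)
      = 18.136 / 13.884 = 1.3063 = 130.63%

F_rel = 130.6%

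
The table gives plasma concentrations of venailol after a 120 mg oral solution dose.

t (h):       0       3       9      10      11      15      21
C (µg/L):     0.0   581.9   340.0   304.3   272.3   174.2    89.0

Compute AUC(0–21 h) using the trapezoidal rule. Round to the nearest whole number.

AUC = 5932 µg/L·h

Trapezoidal AUC_0→21:
  [0→3]: (0.0+581.9)/2 × 3 = 872.85
  [3→9]: (581.9+340.0)/2 × 6 = 2765.7
  [9→10]: (340.0+304.3)/2 × 1 = 322.15
  [10→11]: (304.3+272.3)/2 × 1 = 288.3
  [11→15]: (272.3+174.2)/2 × 4 = 893.0
  [15→21]: (174.2+89.0)/2 × 6 = 789.6
  Sum = 5931.6 µg/L·h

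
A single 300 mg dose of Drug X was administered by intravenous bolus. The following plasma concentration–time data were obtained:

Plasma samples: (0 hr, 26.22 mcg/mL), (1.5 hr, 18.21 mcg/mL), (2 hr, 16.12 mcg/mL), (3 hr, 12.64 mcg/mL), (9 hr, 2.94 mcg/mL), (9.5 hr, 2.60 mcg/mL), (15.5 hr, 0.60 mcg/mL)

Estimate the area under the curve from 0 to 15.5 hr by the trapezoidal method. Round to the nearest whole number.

Trapezoidal AUC_0→15.5:
  [0→1.5]: (26.22+18.21)/2 × 1.5 = 33.3225
  [1.5→2]: (18.21+16.12)/2 × 0.5 = 8.5825
  [2→3]: (16.12+12.64)/2 × 1 = 14.38
  [3→9]: (12.64+2.94)/2 × 6 = 46.74
  [9→9.5]: (2.94+2.60)/2 × 0.5 = 1.385
  [9.5→15.5]: (2.60+0.60)/2 × 6 = 9.6
  Sum = 114.01 mcg/mL·hr

AUC = 114 mcg/mL·hr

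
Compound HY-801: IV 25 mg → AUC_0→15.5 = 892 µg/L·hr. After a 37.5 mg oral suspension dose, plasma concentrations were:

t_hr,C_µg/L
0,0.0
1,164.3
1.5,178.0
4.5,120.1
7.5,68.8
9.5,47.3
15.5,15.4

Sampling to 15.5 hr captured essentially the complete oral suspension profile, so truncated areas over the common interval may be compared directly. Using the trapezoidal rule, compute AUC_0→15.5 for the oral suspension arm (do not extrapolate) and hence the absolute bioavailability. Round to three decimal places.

Trapezoidal AUC_0→15.5 (oral suspension):
  [0→1]: (0.0+164.3)/2 × 1 = 82.15
  [1→1.5]: (164.3+178.0)/2 × 0.5 = 85.575
  [1.5→4.5]: (178.0+120.1)/2 × 3 = 447.15
  [4.5→7.5]: (120.1+68.8)/2 × 3 = 283.35
  [7.5→9.5]: (68.8+47.3)/2 × 2 = 116.1
  [9.5→15.5]: (47.3+15.4)/2 × 6 = 188.1
  Sum = 1202.425 µg/L·hr
F = (AUC_ev/D_ev)/(AUC_iv/D_iv) = (1202.425/37.5)/(892/25) = 32.0647/35.68 = 0.8987

F = 0.899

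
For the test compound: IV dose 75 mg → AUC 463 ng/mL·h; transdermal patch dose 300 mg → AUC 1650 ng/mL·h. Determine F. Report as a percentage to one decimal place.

F = 89.1%

F = (AUC_ev / D_ev) / (AUC_iv / D_iv)
  = (1650/300) / (463/75)
  = 5.5 / 6.17333 = 0.8909
  = 89.09%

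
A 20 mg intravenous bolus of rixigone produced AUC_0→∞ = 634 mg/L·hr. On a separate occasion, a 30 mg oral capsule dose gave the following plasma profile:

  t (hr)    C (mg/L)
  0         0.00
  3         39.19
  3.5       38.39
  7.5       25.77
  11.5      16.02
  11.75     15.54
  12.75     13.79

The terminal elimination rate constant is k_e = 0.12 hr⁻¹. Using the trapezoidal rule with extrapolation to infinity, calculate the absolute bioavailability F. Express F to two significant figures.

Trapezoidal AUC_0→12.75 (oral capsule):
  [0→3]: (0.00+39.19)/2 × 3 = 58.785
  [3→3.5]: (39.19+38.39)/2 × 0.5 = 19.395
  [3.5→7.5]: (38.39+25.77)/2 × 4 = 128.32
  [7.5→11.5]: (25.77+16.02)/2 × 4 = 83.58
  [11.5→11.75]: (16.02+15.54)/2 × 0.25 = 3.945
  [11.75→12.75]: (15.54+13.79)/2 × 1 = 14.665
  Sum = 308.69 mg/L·hr
Tail: C_last/k_e = 13.79/0.12 = 114.917
AUC_0→∞ (oral capsule) = 308.69 + 114.917 = 423.607 mg/L·hr
F = (AUC_ev/D_ev)/(AUC_iv/D_iv) = (423.607/30)/(634/20) = 14.1202/31.7 = 0.4454

F = 0.45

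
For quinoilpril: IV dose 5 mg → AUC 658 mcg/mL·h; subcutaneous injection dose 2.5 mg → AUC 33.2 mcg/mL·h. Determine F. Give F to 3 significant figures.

F = (AUC_ev / D_ev) / (AUC_iv / D_iv)
  = (33.2/2.5) / (658/5)
  = 13.28 / 131.6 = 0.1009

F = 0.101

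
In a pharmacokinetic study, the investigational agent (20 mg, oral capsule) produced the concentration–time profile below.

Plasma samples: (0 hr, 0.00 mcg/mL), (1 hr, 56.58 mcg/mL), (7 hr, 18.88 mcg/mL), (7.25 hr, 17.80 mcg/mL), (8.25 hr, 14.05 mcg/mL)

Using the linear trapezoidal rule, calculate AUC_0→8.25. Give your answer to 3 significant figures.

AUC = 275 mcg/mL·hr

Trapezoidal AUC_0→8.25:
  [0→1]: (0.00+56.58)/2 × 1 = 28.29
  [1→7]: (56.58+18.88)/2 × 6 = 226.38
  [7→7.25]: (18.88+17.80)/2 × 0.25 = 4.585
  [7.25→8.25]: (17.80+14.05)/2 × 1 = 15.925
  Sum = 275.18 mcg/mL·hr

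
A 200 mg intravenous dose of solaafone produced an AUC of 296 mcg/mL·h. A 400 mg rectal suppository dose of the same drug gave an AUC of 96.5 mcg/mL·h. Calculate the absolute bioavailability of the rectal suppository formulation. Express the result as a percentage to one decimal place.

F = (AUC_ev / D_ev) / (AUC_iv / D_iv)
  = (96.5/400) / (296/200)
  = 0.24125 / 1.48 = 0.1630
  = 16.30%

F = 16.3%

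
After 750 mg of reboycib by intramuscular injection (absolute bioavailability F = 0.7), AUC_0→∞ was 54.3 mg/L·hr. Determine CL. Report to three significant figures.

CL = 9.67 L/hr

CL = F × Dose / AUC_0→∞
   = 0.7 × 750 / 54.3 = 9.66851 L/hr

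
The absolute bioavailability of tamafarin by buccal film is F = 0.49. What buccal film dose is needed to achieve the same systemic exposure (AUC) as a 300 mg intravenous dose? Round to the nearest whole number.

D_buccal = 612 mg

For equal systemic exposure: F × D_ev = D_iv
D_ev = D_iv / F = 300 / 0.49 = 612.245 mg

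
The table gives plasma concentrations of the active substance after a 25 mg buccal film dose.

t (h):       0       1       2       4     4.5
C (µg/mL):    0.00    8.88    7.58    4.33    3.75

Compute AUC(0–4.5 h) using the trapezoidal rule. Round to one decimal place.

AUC = 26.6 µg/mL·h

Trapezoidal AUC_0→4.5:
  [0→1]: (0.00+8.88)/2 × 1 = 4.44
  [1→2]: (8.88+7.58)/2 × 1 = 8.23
  [2→4]: (7.58+4.33)/2 × 2 = 11.91
  [4→4.5]: (4.33+3.75)/2 × 0.5 = 2.02
  Sum = 26.6 µg/mL·h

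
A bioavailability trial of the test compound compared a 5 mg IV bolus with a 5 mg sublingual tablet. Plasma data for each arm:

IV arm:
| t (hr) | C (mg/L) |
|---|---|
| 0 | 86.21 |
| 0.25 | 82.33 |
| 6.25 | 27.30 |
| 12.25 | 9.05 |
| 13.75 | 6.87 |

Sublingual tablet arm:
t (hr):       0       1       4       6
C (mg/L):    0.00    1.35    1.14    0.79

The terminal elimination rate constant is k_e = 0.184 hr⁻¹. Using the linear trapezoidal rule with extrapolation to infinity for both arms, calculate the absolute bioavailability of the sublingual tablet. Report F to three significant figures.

Trapezoidal AUC_0→13.75 (IV):
  [0→0.25]: (86.21+82.33)/2 × 0.25 = 21.0675
  [0.25→6.25]: (82.33+27.30)/2 × 6 = 328.89
  [6.25→12.25]: (27.30+9.05)/2 × 6 = 109.05
  [12.25→13.75]: (9.05+6.87)/2 × 1.5 = 11.94
  Sum = 470.9475 mg/L·hr
IV tail: 6.87/0.184 = 37.337; AUC_iv,0→∞ = 470.9475 + 37.337 = 508.2845 mg/L·hr
Trapezoidal AUC_0→6 (sublingual tablet):
  [0→1]: (0.00+1.35)/2 × 1 = 0.675
  [1→4]: (1.35+1.14)/2 × 3 = 3.735
  [4→6]: (1.14+0.79)/2 × 2 = 1.93
  Sum = 6.34 mg/L·hr
sublingual tablet tail: 0.79/0.184 = 4.293; AUC_ev,0→∞ = 6.34 + 4.293 = 10.633 mg/L·hr
F = (AUC_ev/D_ev)/(AUC_iv/D_iv) = (10.633/5)/(508.2845/5) = 2.1266/101.6569 = 0.0209

F = 0.0209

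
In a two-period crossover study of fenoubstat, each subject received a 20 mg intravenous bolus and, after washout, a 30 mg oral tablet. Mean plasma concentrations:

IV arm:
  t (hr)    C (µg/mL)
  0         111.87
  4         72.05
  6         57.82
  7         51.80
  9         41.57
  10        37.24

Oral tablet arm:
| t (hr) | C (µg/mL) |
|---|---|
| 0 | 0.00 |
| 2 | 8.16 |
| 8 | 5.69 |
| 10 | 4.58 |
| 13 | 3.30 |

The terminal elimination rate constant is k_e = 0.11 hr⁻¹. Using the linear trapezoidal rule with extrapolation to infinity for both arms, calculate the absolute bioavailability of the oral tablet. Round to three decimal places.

F = 0.066

Trapezoidal AUC_0→10 (IV):
  [0→4]: (111.87+72.05)/2 × 4 = 367.84
  [4→6]: (72.05+57.82)/2 × 2 = 129.87
  [6→7]: (57.82+51.80)/2 × 1 = 54.81
  [7→9]: (51.80+41.57)/2 × 2 = 93.37
  [9→10]: (41.57+37.24)/2 × 1 = 39.405
  Sum = 685.295 µg/mL·hr
IV tail: 37.24/0.11 = 338.545; AUC_iv,0→∞ = 685.295 + 338.545 = 1023.84 µg/mL·hr
Trapezoidal AUC_0→13 (oral tablet):
  [0→2]: (0.00+8.16)/2 × 2 = 8.16
  [2→8]: (8.16+5.69)/2 × 6 = 41.55
  [8→10]: (5.69+4.58)/2 × 2 = 10.27
  [10→13]: (4.58+3.30)/2 × 3 = 11.82
  Sum = 71.8 µg/mL·hr
oral tablet tail: 3.30/0.11 = 30.000; AUC_ev,0→∞ = 71.8 + 30.000 = 101.8 µg/mL·hr
F = (AUC_ev/D_ev)/(AUC_iv/D_iv) = (101.8/30)/(1023.84/20) = 3.39333/51.192 = 0.0663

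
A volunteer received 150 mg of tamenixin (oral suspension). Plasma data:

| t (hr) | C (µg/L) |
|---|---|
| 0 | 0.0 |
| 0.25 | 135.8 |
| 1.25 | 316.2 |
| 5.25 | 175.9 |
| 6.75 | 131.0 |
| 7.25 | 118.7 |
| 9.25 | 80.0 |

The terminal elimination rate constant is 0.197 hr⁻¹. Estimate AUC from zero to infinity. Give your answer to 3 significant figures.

AUC = 2120 µg/L·hr

Trapezoidal AUC_0→9.25:
  [0→0.25]: (0.0+135.8)/2 × 0.25 = 16.975
  [0.25→1.25]: (135.8+316.2)/2 × 1 = 226.0
  [1.25→5.25]: (316.2+175.9)/2 × 4 = 984.2
  [5.25→6.75]: (175.9+131.0)/2 × 1.5 = 230.175
  [6.75→7.25]: (131.0+118.7)/2 × 0.5 = 62.425
  [7.25→9.25]: (118.7+80.0)/2 × 2 = 198.7
  Sum = 1718.475 µg/L·hr
Extrapolated tail: C_last / k_e = 80.0 / 0.197 = 406.091
AUC_0→∞ = 1718.475 + 406.091 = 2124.566 µg/L·hr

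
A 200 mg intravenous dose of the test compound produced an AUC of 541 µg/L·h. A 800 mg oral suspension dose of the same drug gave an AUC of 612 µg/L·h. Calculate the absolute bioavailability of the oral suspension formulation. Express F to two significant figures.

F = 0.28

F = (AUC_ev / D_ev) / (AUC_iv / D_iv)
  = (612/800) / (541/200)
  = 0.765 / 2.705 = 0.2828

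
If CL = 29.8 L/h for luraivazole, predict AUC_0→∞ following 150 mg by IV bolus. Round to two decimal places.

AUC_0→∞ = Dose_iv / CL
        = 150 / 29.8 = 5.03356 mg/L·h

AUC = 5.03 mg/L·h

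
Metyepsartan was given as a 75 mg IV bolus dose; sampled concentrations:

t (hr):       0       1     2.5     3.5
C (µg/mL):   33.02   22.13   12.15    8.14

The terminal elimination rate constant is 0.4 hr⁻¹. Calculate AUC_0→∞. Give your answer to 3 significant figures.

AUC = 83.8 µg/mL·hr

Trapezoidal AUC_0→3.5:
  [0→1]: (33.02+22.13)/2 × 1 = 27.575
  [1→2.5]: (22.13+12.15)/2 × 1.5 = 25.71
  [2.5→3.5]: (12.15+8.14)/2 × 1 = 10.145
  Sum = 63.43 µg/mL·hr
Extrapolated tail: C_last / k_e = 8.14 / 0.4 = 20.350
AUC_0→∞ = 63.43 + 20.350 = 83.78 µg/mL·hr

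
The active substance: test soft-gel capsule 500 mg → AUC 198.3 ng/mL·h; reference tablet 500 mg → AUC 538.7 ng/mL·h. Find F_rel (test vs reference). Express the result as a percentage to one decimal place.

F_rel = 36.8%

F_rel = (AUC_test/D_test) / (AUC_ref/D_ref)
      = (198.3/500) / (538.7/500)
      = 0.3966 / 1.0774 = 0.3681 = 36.81%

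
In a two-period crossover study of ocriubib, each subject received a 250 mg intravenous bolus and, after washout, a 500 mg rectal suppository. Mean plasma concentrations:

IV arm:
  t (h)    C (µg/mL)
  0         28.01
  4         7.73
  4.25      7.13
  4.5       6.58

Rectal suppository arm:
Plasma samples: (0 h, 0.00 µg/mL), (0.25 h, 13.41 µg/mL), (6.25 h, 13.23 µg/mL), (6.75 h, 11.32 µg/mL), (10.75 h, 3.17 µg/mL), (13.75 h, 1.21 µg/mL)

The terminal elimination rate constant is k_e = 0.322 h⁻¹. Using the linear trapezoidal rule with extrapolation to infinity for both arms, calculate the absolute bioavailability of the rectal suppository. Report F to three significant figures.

Trapezoidal AUC_0→4.5 (IV):
  [0→4]: (28.01+7.73)/2 × 4 = 71.48
  [4→4.25]: (7.73+7.13)/2 × 0.25 = 1.8575
  [4.25→4.5]: (7.13+6.58)/2 × 0.25 = 1.71375
  Sum = 75.05125 µg/mL·h
IV tail: 6.58/0.322 = 20.435; AUC_iv,0→∞ = 75.05125 + 20.435 = 95.48625 µg/mL·h
Trapezoidal AUC_0→13.75 (rectal suppository):
  [0→0.25]: (0.00+13.41)/2 × 0.25 = 1.67625
  [0.25→6.25]: (13.41+13.23)/2 × 6 = 79.92
  [6.25→6.75]: (13.23+11.32)/2 × 0.5 = 6.1375
  [6.75→10.75]: (11.32+3.17)/2 × 4 = 28.98
  [10.75→13.75]: (3.17+1.21)/2 × 3 = 6.57
  Sum = 123.28375 µg/mL·h
rectal suppository tail: 1.21/0.322 = 3.758; AUC_ev,0→∞ = 123.28375 + 3.758 = 127.04175 µg/mL·h
F = (AUC_ev/D_ev)/(AUC_iv/D_iv) = (127.04175/500)/(95.48625/250) = 0.2540835/0.381945 = 0.6652

F = 0.665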